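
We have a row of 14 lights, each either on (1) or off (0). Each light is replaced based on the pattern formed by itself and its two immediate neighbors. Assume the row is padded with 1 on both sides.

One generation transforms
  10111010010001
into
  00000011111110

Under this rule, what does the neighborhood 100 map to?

1

At position 7 the neighborhood is 100; the next row has 1 there.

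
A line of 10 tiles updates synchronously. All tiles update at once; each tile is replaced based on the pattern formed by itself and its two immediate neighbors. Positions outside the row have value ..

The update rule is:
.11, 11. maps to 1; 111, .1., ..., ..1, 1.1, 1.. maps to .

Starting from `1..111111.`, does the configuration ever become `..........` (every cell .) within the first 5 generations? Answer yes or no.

...1....1.
..........
all cells are . at generation 2

yes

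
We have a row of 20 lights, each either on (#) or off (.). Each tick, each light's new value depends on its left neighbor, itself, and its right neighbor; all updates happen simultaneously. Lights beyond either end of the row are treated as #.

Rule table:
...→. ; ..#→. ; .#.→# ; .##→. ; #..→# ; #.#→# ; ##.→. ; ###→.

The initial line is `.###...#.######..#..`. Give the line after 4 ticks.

#...#..##......#.##.
.#..##...#.....##..#
###...#..##......#..
...#..##...#.....##.

...#..##...#.....##.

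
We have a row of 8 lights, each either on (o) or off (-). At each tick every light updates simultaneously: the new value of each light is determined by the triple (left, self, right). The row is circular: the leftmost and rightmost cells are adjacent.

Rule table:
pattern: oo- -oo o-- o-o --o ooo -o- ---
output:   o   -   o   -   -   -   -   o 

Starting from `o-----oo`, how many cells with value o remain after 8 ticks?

3

tick 1: ooooo---
tick 2: ----ooo-
tick 3: ooo---oo
tick 4: --ooo---
tick 5: o---oooo
tick 6: ooo-----
tick 7: --ooooo-
tick 8: o-----oo
count of o: 3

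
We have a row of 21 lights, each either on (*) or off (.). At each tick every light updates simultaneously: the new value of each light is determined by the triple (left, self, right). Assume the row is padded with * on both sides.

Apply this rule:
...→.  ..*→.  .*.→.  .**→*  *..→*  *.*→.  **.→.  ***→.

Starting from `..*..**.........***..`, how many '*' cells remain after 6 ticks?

3

*..*.*.*........*..*.
.*......*........*...
..*......*........*..
*..*......*........*.
.*..*......*.........
..*..*......*........
count of *: 3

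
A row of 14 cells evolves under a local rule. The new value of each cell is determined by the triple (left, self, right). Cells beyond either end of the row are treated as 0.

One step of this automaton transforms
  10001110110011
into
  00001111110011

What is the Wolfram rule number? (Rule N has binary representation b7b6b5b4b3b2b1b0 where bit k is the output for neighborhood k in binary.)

232

position 5: 111 → 1  (bit 7 = 1)
position 6: 110 → 1  (bit 6 = 1)
position 7: 101 → 1  (bit 5 = 1)
position 1: 100 → 0  (bit 4 = 0)
position 4: 011 → 1  (bit 3 = 1)
position 0: 010 → 0  (bit 2 = 0)
position 3: 001 → 0  (bit 1 = 0)
position 2: 000 → 0  (bit 0 = 0)
bits b7..b0 = 11101000 = 232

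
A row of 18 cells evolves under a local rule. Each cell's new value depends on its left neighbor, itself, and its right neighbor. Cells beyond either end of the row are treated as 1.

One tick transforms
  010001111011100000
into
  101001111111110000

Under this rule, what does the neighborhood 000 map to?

At position 3 the neighborhood is 000; the next row has 0 there.

0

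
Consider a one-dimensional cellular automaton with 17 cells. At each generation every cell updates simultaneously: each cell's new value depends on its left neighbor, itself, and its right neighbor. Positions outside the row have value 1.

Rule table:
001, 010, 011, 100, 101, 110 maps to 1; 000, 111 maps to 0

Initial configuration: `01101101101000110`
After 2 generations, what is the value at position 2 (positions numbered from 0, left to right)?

0

generation 1: 11111111111101111
generation 2: 00000000000111000
position 2 holds 0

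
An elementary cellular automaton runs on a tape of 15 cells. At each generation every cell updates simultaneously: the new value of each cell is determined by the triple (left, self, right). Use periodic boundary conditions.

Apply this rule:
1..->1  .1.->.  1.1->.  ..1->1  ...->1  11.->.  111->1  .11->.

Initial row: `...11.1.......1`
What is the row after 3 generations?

111....1111111.
.1.1111.11111..
1...11...111.11

1...11...111.11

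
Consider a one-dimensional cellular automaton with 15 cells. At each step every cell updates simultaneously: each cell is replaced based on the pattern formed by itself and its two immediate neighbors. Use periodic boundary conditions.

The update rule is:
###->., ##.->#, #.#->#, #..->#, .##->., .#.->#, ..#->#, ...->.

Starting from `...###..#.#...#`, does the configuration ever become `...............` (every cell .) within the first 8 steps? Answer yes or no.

no

#.#..#######.##
#####......##..
....##....#.###
#..#.##..###..#
#####.###..###.
....##..###..##
#..#.###..###.#
#####..###..##.
step 8 is #####..###..##., still not uniform .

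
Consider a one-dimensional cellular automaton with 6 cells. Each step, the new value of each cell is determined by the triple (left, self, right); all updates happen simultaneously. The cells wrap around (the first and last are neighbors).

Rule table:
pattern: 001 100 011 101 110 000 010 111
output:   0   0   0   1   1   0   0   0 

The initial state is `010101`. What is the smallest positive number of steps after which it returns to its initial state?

101010
010101

2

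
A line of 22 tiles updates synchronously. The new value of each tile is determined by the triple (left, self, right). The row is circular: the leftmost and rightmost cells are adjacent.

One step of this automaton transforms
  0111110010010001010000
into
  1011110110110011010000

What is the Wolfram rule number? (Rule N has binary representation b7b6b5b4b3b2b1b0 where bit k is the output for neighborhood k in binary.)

position 2: 111 → 1  (bit 7 = 1)
position 5: 110 → 1  (bit 6 = 1)
position 16: 101 → 0  (bit 5 = 0)
position 6: 100 → 0  (bit 4 = 0)
position 1: 011 → 0  (bit 3 = 0)
position 8: 010 → 1  (bit 2 = 1)
position 0: 001 → 1  (bit 1 = 1)
position 13: 000 → 0  (bit 0 = 0)
bits b7..b0 = 11000110 = 198

198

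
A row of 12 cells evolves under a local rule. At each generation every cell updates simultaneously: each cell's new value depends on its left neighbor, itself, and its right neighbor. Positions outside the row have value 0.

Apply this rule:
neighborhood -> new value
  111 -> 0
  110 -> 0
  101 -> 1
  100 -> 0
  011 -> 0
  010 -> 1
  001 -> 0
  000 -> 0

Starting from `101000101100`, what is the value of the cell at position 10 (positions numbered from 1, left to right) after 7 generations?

0

111000110000
000000000000
000000000000  (fixed point — unchanged through generation 7)
position 10 holds 0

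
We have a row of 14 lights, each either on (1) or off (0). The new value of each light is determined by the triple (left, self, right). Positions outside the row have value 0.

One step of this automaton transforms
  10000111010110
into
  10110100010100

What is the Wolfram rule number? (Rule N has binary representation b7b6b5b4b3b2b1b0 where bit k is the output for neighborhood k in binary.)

13

position 6: 111 → 0  (bit 7 = 0)
position 7: 110 → 0  (bit 6 = 0)
position 8: 101 → 0  (bit 5 = 0)
position 1: 100 → 0  (bit 4 = 0)
position 5: 011 → 1  (bit 3 = 1)
position 0: 010 → 1  (bit 2 = 1)
position 4: 001 → 0  (bit 1 = 0)
position 2: 000 → 1  (bit 0 = 1)
bits b7..b0 = 00001101 = 13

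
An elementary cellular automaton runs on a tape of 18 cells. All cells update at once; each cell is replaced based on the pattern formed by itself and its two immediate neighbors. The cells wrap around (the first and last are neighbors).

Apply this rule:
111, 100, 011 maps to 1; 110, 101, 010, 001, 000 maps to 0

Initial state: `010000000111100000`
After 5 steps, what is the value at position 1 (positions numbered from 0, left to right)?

001000000111010000
000100000110001000
000010000101000100
000001000000100010
000000100000010001
position 1 holds 0

0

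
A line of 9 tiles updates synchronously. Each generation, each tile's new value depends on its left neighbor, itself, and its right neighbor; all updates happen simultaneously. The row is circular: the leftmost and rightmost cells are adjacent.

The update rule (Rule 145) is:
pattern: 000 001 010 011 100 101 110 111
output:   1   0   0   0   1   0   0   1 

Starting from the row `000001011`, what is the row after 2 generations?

111100000
011011110

011011110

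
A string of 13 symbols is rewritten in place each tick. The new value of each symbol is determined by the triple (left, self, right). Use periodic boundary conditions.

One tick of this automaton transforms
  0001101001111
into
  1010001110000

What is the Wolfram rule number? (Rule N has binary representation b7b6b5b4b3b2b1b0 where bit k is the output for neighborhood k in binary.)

position 10: 111 → 0  (bit 7 = 0)
position 4: 110 → 0  (bit 6 = 0)
position 5: 101 → 0  (bit 5 = 0)
position 0: 100 → 1  (bit 4 = 1)
position 3: 011 → 0  (bit 3 = 0)
position 6: 010 → 1  (bit 2 = 1)
position 2: 001 → 1  (bit 1 = 1)
position 1: 000 → 0  (bit 0 = 0)
bits b7..b0 = 00010110 = 22

22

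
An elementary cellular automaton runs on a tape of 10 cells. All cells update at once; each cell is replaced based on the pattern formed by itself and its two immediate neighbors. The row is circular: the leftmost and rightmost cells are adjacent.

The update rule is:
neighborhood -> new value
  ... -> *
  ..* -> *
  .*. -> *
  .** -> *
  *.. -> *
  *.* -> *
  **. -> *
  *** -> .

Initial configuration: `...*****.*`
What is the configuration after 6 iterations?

****...***
...*****..
****...***  (repeats iteration 1; period 2)
iteration 6: ...*****..

...*****..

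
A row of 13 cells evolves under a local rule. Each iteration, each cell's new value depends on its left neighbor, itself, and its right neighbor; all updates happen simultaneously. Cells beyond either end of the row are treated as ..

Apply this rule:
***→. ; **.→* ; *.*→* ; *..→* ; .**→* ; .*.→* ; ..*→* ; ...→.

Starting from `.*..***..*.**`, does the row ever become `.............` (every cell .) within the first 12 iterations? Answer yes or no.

*****.*******
*...***.....*
**.**.**...**
*********.***
*.......***.*
**.....**.***
***...*****.*
*.**.**...***
********.**.*
*......******
**....**....*
***..****..**
iteration 12 is ***..****..**, still not uniform .

no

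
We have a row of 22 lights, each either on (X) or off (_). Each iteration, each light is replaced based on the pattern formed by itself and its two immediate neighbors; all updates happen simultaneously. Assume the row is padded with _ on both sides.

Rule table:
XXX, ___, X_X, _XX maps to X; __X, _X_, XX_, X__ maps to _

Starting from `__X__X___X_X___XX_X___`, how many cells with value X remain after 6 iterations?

iteration 1: X______X__X__X_X_X__XX
iteration 2: __XXXX________X_X___X_
iteration 3: X_XXX__XXXXXX__X__X___
iteration 4: _XXX___XXXXX________XX
iteration 5: _XX__X_XXXX__XXXXXX_X_
iteration 6: _X____XXXX___XXXXX_X__
count of X: 11

11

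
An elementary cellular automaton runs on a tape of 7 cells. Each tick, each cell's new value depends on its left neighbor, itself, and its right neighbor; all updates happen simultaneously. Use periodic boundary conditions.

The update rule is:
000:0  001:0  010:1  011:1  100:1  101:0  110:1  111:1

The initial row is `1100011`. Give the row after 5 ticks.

tick 1: 1110011
tick 2: 1111011
tick 3: 1111011  (fixed point — unchanged through tick 5)

1111011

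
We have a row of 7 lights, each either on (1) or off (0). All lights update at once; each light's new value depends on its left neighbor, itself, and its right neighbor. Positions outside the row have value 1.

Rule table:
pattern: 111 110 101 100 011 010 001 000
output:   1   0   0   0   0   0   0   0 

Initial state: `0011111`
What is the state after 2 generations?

0000111

generation 1: 0001111
generation 2: 0000111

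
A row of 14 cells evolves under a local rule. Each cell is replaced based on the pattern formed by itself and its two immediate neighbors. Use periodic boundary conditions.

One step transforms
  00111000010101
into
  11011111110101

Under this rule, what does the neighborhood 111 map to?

1

At position 3 the neighborhood is 111; the next row has 1 there.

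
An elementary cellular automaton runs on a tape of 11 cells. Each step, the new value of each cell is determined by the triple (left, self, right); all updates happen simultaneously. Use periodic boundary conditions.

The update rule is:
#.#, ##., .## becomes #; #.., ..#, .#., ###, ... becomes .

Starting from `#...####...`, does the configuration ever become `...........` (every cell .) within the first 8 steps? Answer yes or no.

....#..#...
...........
all cells are . at step 2

yes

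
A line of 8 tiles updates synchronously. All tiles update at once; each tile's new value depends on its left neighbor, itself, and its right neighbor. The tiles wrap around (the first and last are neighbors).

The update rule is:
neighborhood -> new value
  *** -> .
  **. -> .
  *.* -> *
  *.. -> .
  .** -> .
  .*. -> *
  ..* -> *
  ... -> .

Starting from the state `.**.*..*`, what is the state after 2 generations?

..*..*..

*..**.**
..*..*..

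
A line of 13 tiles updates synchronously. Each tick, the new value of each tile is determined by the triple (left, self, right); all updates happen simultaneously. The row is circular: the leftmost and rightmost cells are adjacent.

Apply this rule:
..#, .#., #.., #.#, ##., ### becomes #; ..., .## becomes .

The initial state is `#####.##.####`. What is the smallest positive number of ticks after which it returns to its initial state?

######.##.###
#######.##.##
########.##.#
#########.##.
.#########.##
#.#########.#
##.#########.
.##.#########
#.##.########
##.##.#######
###.##.######
####.##.#####
#####.##.####

13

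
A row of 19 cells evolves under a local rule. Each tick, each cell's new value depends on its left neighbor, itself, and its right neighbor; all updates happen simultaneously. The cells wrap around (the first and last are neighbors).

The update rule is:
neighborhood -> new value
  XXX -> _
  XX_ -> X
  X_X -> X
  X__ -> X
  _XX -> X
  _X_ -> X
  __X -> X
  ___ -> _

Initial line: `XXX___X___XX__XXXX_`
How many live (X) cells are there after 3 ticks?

X_XX_XXX_XXXXXX__XX
XXXXXX_XXX____XXXX_
X____XXX_XX__XX__XX
count of X: 10

10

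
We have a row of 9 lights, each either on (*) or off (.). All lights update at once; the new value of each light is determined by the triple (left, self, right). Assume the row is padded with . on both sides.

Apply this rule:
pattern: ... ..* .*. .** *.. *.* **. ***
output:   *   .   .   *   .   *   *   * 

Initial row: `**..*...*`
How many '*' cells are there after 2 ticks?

**....*..
**.**...*
count of *: 5

5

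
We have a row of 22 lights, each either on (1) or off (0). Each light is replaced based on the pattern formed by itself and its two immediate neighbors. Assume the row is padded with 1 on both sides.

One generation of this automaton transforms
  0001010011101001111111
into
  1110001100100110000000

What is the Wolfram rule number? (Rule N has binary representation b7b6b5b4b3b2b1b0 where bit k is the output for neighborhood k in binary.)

83

position 9: 111 → 0  (bit 7 = 0)
position 10: 110 → 1  (bit 6 = 1)
position 4: 101 → 0  (bit 5 = 0)
position 0: 100 → 1  (bit 4 = 1)
position 8: 011 → 0  (bit 3 = 0)
position 3: 010 → 0  (bit 2 = 0)
position 2: 001 → 1  (bit 1 = 1)
position 1: 000 → 1  (bit 0 = 1)
bits b7..b0 = 01010011 = 83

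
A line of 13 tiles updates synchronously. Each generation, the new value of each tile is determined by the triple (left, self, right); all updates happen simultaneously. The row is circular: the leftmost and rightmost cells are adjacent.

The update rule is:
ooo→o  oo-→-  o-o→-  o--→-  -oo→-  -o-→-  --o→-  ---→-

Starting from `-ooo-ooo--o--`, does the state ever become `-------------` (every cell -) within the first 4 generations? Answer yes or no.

yes

--o---o------
-------------
all cells are - at generation 2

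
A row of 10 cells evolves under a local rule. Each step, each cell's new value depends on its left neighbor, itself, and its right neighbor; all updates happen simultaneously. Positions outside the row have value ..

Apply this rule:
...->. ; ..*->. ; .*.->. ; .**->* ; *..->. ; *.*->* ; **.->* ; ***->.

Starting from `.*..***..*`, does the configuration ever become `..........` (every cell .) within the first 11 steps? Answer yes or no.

step 1: ....*.*...
step 2: .....*....
step 3: ..........
all cells are . at step 3

yes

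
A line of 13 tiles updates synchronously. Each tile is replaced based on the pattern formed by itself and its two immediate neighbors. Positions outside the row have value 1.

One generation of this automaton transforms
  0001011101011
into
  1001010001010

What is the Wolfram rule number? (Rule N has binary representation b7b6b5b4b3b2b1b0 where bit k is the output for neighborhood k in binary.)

28

position 6: 111 → 0  (bit 7 = 0)
position 7: 110 → 0  (bit 6 = 0)
position 4: 101 → 0  (bit 5 = 0)
position 0: 100 → 1  (bit 4 = 1)
position 5: 011 → 1  (bit 3 = 1)
position 3: 010 → 1  (bit 2 = 1)
position 2: 001 → 0  (bit 1 = 0)
position 1: 000 → 0  (bit 0 = 0)
bits b7..b0 = 00011100 = 28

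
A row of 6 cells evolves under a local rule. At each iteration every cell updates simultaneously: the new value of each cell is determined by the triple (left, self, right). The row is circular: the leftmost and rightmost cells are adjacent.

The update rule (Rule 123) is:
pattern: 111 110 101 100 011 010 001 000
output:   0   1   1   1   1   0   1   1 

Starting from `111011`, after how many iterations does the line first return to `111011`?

2

001110
111011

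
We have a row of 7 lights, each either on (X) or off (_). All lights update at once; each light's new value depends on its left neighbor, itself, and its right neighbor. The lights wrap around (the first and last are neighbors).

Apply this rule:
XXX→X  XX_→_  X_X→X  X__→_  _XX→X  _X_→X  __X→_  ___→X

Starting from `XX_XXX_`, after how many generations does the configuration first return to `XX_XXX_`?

7

X_XXX_X
_XXX_XX
XXX_XX_
XX_XX_X
X_XX_XX
_XX_XXX
XX_XXX_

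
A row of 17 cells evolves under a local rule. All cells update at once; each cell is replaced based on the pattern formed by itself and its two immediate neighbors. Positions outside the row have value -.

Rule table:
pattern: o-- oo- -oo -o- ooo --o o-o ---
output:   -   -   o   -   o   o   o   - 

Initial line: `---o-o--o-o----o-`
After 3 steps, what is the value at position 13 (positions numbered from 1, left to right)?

--o-o--o-o----o--
-o-o--o-o----o---
o-o--o-o----o----
position 13 holds o

o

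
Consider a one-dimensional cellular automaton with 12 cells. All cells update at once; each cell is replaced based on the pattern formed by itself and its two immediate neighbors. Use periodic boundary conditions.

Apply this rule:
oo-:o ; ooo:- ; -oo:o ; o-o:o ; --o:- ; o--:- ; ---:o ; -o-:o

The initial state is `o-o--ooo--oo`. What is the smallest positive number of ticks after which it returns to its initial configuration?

2

ooo--o-o--o-
o-o--ooo--oo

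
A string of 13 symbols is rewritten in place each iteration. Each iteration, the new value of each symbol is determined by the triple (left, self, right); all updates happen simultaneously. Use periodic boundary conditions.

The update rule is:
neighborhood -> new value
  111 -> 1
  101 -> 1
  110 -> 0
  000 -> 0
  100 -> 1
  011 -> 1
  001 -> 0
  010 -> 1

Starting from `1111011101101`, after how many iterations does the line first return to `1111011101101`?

1110111011011
1101110110111
1011101101111
0111011011111
1110110111110
1101101111101
1011011111011
0110111110111
1101111101110
1011111011101
0111110111011
1111101110110
1111011101101

13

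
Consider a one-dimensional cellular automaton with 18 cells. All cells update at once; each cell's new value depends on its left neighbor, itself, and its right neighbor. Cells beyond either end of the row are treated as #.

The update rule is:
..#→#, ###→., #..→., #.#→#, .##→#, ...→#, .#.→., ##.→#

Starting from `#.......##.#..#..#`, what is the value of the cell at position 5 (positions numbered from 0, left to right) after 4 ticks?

tick 1: #.#########..#..##
tick 2: ###.......#.#..##.
tick 3: ..#.######.#..####
tick 4: .#.##....##..##...
position 5 holds .

.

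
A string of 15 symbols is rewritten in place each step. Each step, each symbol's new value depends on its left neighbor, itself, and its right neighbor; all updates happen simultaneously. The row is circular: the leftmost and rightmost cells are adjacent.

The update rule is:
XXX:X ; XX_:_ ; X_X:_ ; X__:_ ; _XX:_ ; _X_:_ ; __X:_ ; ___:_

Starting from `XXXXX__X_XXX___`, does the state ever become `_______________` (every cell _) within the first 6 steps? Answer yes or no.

step 1: _XXX______X____
step 2: __X____________
step 3: _______________
all cells are _ at step 3

yes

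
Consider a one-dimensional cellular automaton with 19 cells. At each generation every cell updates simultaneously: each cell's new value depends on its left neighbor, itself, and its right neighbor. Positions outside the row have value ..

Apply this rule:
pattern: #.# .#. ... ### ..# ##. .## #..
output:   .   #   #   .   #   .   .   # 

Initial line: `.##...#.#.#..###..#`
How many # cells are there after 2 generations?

#..####.#.###...###
###.....#....###...
count of #: 7

7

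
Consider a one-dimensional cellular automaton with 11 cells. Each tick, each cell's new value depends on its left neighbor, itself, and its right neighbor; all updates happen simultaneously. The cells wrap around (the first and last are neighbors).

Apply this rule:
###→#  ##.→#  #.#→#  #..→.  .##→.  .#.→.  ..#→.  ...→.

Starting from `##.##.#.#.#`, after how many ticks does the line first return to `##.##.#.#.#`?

11

###.##.#.#.
.###.##.#.#
#.###.##.#.
.#.###.##.#
#.#.###.##.
.#.#.###.##
#.#.#.###.#
##.#.#.###.
.##.#.#.###
#.##.#.#.##
##.##.#.#.#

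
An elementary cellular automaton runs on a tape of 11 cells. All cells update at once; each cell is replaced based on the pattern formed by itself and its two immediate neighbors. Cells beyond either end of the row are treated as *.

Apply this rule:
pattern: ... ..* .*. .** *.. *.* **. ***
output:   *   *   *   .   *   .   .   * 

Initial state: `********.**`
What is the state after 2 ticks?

*******...*
******.***.

******.***.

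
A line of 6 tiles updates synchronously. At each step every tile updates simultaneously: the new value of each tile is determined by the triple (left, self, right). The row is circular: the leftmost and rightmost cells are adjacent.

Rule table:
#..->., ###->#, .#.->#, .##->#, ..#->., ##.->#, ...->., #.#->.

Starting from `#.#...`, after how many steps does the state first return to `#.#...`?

1

#.#...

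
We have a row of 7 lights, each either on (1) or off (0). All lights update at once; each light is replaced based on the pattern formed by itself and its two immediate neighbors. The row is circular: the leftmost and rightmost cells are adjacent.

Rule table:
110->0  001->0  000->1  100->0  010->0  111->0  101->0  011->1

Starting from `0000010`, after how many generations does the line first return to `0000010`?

5

generation 1: 1111000
generation 2: 1000010
generation 3: 0011000
generation 4: 1010011
generation 5: 0000010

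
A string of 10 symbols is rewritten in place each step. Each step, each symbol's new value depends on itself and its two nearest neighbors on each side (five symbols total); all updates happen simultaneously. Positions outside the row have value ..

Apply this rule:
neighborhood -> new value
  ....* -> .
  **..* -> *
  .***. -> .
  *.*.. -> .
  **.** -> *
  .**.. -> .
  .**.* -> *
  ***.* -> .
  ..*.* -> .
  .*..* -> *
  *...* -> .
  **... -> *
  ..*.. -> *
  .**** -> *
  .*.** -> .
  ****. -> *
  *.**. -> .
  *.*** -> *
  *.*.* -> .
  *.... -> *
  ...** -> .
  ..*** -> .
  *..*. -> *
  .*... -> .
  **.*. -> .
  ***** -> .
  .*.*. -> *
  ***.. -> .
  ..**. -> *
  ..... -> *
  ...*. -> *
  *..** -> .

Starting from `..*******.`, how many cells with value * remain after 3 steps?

3

...*...*.*
*.**..*.*.
....**.*..
count of *: 3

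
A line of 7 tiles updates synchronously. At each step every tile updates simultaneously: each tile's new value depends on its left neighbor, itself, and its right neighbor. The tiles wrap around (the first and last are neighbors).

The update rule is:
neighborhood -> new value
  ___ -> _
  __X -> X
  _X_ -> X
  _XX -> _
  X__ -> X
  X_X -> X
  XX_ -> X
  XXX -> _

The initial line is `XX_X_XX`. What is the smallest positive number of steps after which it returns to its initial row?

step 1: _XXXX__
step 2: X___XX_
step 3: XX_X_XX

3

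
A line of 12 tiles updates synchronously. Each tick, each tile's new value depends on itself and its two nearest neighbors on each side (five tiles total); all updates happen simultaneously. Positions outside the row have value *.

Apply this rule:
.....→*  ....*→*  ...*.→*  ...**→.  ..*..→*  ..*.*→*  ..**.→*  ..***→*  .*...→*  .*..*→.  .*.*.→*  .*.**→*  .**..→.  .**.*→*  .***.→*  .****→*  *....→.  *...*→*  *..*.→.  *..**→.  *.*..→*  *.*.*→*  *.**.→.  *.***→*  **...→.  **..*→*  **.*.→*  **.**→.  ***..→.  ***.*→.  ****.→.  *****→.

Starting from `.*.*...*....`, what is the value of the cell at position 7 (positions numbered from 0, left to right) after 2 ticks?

.

*********.*.
.........***
position 7 holds .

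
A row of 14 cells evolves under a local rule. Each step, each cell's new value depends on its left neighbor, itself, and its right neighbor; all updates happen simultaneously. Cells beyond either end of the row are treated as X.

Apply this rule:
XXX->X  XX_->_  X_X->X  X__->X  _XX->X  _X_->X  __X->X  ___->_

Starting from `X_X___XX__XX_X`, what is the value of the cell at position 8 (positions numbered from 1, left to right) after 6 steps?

X

step 1: _XXX_XX_XXX_XX
step 2: XXX_XX_XXX_XXX
step 3: XX_XX_XXX_XXXX
step 4: X_XX_XXX_XXXXX
step 5: _XX_XXX_XXXXXX
step 6: XX_XXX_XXXXXXX
position 8 holds X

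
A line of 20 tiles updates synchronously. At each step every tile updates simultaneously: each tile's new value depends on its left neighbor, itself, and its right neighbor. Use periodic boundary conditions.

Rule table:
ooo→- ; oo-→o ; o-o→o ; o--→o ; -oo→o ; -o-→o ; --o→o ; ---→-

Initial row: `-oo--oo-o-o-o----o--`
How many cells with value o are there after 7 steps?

step 1: oooooooooooooo--ooo-
step 2: o------------oooo-oo
step 3: oo----------oo--ooo-
step 4: ooo--------oooooo-oo
step 5: --oo------oo----ooo-
step 6: -oooo----oooo--oo-oo
step 7: oo--oo--oo--oooooooo
count of o: 14

14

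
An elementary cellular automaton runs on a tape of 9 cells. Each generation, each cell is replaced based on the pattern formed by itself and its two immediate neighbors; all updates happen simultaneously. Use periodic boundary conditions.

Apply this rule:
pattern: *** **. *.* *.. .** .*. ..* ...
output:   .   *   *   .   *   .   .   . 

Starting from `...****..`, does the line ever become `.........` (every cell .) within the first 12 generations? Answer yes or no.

...*..*..
.........
all cells are . at generation 2

yes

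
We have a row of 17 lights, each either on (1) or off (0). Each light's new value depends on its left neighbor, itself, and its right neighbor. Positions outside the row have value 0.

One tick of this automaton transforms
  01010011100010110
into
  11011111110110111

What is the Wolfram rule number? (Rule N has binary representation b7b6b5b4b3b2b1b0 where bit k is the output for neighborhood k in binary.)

position 7: 111 → 1  (bit 7 = 1)
position 8: 110 → 1  (bit 6 = 1)
position 2: 101 → 0  (bit 5 = 0)
position 4: 100 → 1  (bit 4 = 1)
position 6: 011 → 1  (bit 3 = 1)
position 1: 010 → 1  (bit 2 = 1)
position 0: 001 → 1  (bit 1 = 1)
position 10: 000 → 0  (bit 0 = 0)
bits b7..b0 = 11011110 = 222

222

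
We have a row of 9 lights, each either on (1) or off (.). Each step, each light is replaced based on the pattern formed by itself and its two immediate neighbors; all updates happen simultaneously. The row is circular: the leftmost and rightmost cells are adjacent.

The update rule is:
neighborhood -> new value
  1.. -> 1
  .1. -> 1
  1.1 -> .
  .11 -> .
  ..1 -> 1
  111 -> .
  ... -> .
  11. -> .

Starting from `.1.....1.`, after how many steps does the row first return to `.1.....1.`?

4

111...111
...1.1...
..11.11..
.1.....1.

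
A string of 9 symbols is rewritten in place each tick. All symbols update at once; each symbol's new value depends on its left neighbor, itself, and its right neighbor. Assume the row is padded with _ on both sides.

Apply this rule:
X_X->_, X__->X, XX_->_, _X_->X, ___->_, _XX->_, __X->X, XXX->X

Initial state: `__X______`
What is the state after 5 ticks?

tick 1: _XXX_____
tick 2: X_X_X____
tick 3: X_X_XX___
tick 4: X_X___X__
tick 5: X_XX_XXX_

X_XX_XXX_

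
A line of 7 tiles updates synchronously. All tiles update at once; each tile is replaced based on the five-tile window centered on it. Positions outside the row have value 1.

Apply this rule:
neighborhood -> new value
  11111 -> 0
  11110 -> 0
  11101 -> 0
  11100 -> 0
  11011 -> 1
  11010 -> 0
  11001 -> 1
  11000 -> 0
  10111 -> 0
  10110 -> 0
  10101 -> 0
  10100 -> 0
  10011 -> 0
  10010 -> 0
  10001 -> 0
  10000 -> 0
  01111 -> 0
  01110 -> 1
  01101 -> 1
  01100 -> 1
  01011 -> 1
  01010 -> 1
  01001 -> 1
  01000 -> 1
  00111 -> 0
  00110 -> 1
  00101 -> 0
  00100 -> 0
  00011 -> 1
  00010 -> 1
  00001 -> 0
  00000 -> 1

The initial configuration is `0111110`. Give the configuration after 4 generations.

1000001
0001010
0010101
1001010

1001010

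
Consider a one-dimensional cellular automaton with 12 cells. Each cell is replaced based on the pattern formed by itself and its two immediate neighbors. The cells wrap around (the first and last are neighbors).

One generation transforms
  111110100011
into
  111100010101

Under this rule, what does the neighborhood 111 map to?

At position 0 the neighborhood is 111; the next row has 1 there.

1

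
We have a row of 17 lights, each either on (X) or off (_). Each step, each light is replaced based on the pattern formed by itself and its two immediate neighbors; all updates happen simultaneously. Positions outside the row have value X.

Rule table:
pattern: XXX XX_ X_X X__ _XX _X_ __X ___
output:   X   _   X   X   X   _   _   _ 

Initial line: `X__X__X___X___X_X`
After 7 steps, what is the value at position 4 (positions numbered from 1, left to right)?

X

step 1: _X__X__X___X___XX
step 2: X_X__X__X___X__XX
step 3: _X_X__X__X___X_XX
step 4: X_X_X__X__X___XXX
step 5: _X_X_X__X__X__XXX
step 6: X_X_X_X__X__X_XXX
step 7: _X_X_X_X__X__XXXX
position 4 holds X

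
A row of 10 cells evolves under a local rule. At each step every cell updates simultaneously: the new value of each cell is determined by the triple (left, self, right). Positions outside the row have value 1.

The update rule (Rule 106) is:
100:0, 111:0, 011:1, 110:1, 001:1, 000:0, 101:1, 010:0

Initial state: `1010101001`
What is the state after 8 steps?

1110011111

1101010011
0110100110
1111001111
0001011000
0010111001
0101101011
1011110110
1110011111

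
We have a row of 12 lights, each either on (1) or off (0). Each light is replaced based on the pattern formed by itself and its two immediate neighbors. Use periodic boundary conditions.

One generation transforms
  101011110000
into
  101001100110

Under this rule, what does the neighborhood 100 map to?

At position 8 the neighborhood is 100; the next row has 0 there.

0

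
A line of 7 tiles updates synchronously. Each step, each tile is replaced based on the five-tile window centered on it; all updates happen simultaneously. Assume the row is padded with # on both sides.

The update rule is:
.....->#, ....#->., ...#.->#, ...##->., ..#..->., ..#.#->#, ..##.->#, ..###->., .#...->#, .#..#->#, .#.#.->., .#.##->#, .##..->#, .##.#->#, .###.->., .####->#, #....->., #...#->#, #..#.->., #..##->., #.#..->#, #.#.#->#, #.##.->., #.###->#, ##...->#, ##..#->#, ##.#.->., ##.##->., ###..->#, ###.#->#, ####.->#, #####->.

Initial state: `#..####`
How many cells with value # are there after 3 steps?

step 1: ##..#..
step 2: ###..#.
step 3: .###.##
count of #: 5

5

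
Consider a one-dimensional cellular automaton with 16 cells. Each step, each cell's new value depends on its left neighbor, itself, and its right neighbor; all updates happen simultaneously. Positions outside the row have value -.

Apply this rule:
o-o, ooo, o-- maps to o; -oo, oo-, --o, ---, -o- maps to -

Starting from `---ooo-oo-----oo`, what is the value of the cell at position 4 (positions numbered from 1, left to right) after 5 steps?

----o-o--o------
-----o-o--o-----
------o-o--o----
-------o-o--o---
--------o-o--o--
position 4 holds -

-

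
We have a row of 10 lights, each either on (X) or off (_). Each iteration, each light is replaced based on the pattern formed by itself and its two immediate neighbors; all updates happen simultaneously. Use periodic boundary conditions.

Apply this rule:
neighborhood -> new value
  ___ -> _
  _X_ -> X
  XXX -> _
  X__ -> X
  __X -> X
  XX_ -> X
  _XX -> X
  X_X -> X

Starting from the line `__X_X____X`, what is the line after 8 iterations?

_____XXXX_

XXXXXX__XX
_____XXXX_
____XX__XX
X__XXXXXXX
XXXX______
X__XX____X
XXXXXX__XX  (repeats iteration 1; period 6)
iteration 8: _____XXXX_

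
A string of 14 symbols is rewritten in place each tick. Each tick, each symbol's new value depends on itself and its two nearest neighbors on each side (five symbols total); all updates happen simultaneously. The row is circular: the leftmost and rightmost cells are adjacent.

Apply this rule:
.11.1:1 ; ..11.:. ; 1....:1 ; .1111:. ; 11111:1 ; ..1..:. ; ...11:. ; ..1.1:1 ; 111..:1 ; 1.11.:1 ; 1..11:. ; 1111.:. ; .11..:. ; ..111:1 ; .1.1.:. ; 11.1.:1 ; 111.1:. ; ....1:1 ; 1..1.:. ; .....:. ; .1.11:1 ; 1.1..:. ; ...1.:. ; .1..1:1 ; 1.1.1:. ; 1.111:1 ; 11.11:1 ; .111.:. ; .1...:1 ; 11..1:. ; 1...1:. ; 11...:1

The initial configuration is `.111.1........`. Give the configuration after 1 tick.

.1..1.11.....1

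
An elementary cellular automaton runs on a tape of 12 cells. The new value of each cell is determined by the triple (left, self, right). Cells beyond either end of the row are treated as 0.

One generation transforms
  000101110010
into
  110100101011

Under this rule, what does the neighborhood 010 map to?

1

At position 3 the neighborhood is 010; the next row has 1 there.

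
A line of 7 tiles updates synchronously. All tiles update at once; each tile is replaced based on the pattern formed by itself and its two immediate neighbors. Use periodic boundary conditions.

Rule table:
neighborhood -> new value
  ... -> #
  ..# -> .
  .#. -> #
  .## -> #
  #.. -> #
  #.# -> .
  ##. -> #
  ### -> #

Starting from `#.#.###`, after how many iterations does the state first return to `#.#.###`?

1

#.#.###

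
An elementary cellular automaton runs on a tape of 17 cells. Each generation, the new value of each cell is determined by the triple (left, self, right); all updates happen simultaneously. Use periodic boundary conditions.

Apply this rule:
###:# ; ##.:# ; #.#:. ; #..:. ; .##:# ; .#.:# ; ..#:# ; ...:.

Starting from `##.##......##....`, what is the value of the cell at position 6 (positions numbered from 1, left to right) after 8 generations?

.

##.##.....###...#
##.##....####..##
##.##...#####.###
##.##..######.###
##.##.#######.###
##.##.#######.###  (fixed point — unchanged through generation 8)
position 6 holds .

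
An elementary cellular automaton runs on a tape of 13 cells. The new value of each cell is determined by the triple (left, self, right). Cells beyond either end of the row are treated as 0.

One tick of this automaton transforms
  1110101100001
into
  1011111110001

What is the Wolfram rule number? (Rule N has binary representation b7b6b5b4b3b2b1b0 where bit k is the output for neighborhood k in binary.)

position 1: 111 → 0  (bit 7 = 0)
position 2: 110 → 1  (bit 6 = 1)
position 3: 101 → 1  (bit 5 = 1)
position 8: 100 → 1  (bit 4 = 1)
position 0: 011 → 1  (bit 3 = 1)
position 4: 010 → 1  (bit 2 = 1)
position 11: 001 → 0  (bit 1 = 0)
position 9: 000 → 0  (bit 0 = 0)
bits b7..b0 = 01111100 = 124

124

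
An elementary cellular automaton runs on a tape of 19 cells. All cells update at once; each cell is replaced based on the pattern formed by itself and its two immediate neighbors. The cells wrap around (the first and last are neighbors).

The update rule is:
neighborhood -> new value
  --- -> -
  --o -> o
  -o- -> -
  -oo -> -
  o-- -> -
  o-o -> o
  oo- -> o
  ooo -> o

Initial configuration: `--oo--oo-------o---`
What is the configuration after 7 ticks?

-o-o-o-o------o----
o-o-o-o------o-----
-o-o-o------o-----o
o-o-o------o-----o-
-o-o------o-----o-o
o-o------o-----o-o-
-o------o-----o-o-o

-o------o-----o-o-o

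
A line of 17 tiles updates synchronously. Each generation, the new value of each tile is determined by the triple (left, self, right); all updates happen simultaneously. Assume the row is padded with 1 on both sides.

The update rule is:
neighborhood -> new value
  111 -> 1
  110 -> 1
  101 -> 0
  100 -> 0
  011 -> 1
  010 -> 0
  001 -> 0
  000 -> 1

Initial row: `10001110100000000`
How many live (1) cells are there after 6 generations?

11

10101110001111110
10001110101111110
10101110001111110  (repeats generation 1; period 2)
generation 6: 10001110101111110
count of 1: 11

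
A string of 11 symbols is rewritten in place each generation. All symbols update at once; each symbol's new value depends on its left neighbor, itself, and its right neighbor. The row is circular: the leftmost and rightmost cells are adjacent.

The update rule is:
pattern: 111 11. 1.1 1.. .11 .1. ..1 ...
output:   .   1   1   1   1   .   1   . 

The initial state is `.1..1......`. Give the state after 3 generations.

1.11.1.....
.1111.1...1
11..11.1.1.

11..11.1.1.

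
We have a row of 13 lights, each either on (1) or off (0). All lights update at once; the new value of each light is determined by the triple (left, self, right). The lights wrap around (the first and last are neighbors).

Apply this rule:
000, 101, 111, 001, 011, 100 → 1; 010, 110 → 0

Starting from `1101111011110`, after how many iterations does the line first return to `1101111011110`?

13

iteration 1: 1011110111101
iteration 2: 0111101111011
iteration 3: 1111011110110
iteration 4: 1110111101101
iteration 5: 1101111011011
iteration 6: 1011110110111
iteration 7: 0111101101111
iteration 8: 1111011011110
iteration 9: 1110110111101
iteration 10: 1101101111011
iteration 11: 1011011110111
iteration 12: 0110111101111
iteration 13: 1101111011110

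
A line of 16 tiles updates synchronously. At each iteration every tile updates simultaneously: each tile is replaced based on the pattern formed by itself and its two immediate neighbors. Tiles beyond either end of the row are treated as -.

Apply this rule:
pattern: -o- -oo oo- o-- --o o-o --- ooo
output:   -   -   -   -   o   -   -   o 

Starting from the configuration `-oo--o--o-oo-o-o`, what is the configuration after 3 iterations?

iteration 1: o---o--o--------
iteration 2: ---o--o---------
iteration 3: --o--o----------

--o--o----------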